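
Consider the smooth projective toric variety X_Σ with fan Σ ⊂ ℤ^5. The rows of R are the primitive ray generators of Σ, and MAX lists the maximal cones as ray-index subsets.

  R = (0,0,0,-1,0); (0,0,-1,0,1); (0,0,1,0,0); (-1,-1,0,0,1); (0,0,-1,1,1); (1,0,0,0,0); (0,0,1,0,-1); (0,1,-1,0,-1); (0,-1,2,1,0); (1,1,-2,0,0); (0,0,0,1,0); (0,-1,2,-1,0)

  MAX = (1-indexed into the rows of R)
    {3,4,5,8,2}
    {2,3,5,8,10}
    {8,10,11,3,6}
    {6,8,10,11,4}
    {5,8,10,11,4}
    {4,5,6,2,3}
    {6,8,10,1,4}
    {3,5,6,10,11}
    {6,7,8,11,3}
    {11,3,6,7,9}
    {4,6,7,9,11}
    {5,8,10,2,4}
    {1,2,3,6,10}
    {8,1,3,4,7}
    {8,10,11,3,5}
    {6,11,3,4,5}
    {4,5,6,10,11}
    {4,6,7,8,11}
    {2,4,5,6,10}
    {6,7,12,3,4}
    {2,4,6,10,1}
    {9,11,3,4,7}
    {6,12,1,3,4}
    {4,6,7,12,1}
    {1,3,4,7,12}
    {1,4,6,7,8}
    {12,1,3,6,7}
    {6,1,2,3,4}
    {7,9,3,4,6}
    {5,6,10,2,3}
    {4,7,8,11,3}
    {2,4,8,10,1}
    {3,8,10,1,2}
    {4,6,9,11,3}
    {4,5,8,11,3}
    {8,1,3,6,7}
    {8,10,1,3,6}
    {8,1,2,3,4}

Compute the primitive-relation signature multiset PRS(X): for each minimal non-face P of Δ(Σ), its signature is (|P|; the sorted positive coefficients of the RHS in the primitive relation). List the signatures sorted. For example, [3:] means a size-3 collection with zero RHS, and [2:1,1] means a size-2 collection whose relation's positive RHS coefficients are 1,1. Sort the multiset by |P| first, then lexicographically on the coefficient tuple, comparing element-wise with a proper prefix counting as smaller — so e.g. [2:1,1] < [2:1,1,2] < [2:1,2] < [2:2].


The 23 primitive collections of Σ (r=12, n=5):

  P={1,11}:  v_{1} + v_{11} = 0 ; sig = [2:]
  P={2,7}:  v_{2} + v_{7} = 0 ; sig = [2:]
  P={1,5}:  v_{1} + v_{5} = v_{2} ; sig = [2:1]
  P={2,11}:  v_{2} + v_{11} = v_{5} ; sig = [2:1]
  P={5,7}:  v_{5} + v_{7} = v_{11} ; sig = [2:1]
  P={7,10}:  v_{7} + v_{10} = v_{6} + v_{8} ; sig = [2:1,1]
  P={8,9}:  v_{8} + v_{9} = v_{7} + v_{11} ; sig = [2:1,1]
  P={8,12}:  v_{8} + v_{12} = v_{1} + v_{7} ; sig = [2:1,1]
  P={9,10}:  v_{9} + v_{10} = v_{6} + v_{11} ; sig = [2:1,1]
  P={10,12}:  v_{10} + v_{12} = v_{1} + v_{6} ; sig = [2:1,1]
  P={5,12}:  v_{5} + v_{12} = v_{3} + v_{4} + v_{6} ; sig = [2:1,1,1]
  P={1,9}:  v_{1} + v_{9} = v_{3} + v_{4} + v_{6} + v_{7} ; sig = [2:1,1,1,1]
  P={2,9}:  v_{2} + v_{9} = v_{3} + v_{4} + v_{6} + v_{11} ; sig = [2:1,1,1,1]
  P={2,12}:  v_{2} + v_{12} = v_{1} + v_{3} + v_{4} + v_{6} ; sig = [2:1,1,1,1]
  P={11,12}:  v_{11} + v_{12} = v_{3} + v_{4} + v_{6} + v_{7} ; sig = [2:1,1,1,1]
  P={5,9}:  v_{5} + v_{9} = v_{3} + v_{4} + v_{6} + 2·v_{11} ; sig = [2:1,1,1,2]
  P={9,12}:  v_{9} + v_{12} = 2·v_{3} + 2·v_{4} + 2·v_{6} + 2·v_{7} ; sig = [2:2,2,2,2]
  P={2,6,8}:  v_{2} + v_{6} + v_{8} = v_{10} ; sig = [3:1]
  P={3,4,10}:  v_{3} + v_{4} + v_{10} = v_{2} ; sig = [3:1]
  P={5,6,8}:  v_{5} + v_{6} + v_{8} = v_{10} + v_{11} ; sig = [3:1,1]
  P={3,4,6,8}:  v_{3} + v_{4} + v_{6} + v_{8} = 0 ; sig = [4:]
  P={1,3,4,6,7}:  v_{1} + v_{3} + v_{4} + v_{6} + v_{7} = v_{12} ; sig = [5:1]
  P={3,4,6,7,11}:  v_{3} + v_{4} + v_{6} + v_{7} + v_{11} = v_{9} ; sig = [5:1]

Sorted signature multiset PRS(X):
{ [2:] ×2,  [2:1] ×3,  [2:1,1] ×5,  [2:1,1,1],  [2:1,1,1,1] ×4,  [2:1,1,1,2],  [2:2,2,2,2],  [3:1] ×2,  [3:1,1],  [4:],  [5:1] ×2 }


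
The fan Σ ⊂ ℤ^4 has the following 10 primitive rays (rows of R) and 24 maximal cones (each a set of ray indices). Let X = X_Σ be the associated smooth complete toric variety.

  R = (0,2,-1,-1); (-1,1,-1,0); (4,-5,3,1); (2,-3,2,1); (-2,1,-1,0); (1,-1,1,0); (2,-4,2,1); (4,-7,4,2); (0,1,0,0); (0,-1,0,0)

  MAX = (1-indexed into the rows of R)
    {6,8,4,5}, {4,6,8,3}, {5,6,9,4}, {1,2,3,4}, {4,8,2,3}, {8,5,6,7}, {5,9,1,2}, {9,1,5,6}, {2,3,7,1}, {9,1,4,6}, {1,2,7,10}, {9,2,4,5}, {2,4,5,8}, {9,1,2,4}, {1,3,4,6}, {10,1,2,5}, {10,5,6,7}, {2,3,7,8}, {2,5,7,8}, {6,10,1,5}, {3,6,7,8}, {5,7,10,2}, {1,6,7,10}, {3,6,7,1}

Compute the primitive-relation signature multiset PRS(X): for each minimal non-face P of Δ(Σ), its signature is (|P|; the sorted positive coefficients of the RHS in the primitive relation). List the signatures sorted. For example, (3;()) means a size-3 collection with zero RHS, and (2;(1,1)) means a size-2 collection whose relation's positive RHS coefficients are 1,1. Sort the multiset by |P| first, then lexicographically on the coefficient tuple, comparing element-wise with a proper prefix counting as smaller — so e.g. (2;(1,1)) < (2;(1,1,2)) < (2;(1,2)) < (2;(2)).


Σ has 13 primitive collections:

  P = {2,6}:  v_{2} + v_{6} = 0  →  sig = (2;())
  P = {9,10}:  v_{9} + v_{10} = 0  →  sig = (2;())
  P = {1,8}:  v_{1} + v_{8} = v_{3}  →  sig = (2;(1))
  P = {3,5}:  v_{3} + v_{5} = v_{7}  →  sig = (2;(1))
  P = {4,7}:  v_{4} + v_{7} = v_{8}  →  sig = (2;(1))
  P = {4,10}:  v_{4} + v_{10} = v_{7}  →  sig = (2;(1))
  P = {7,9}:  v_{7} + v_{9} = v_{4}  →  sig = (2;(1))
  P = {3,9}:  v_{3} + v_{9} = v_{1} + 2·v_{4}  →  sig = (2;(1,2))
  P = {3,10}:  v_{3} + v_{10} = v_{1} + 2·v_{7}  →  sig = (2;(1,2))
  P = {8,9}:  v_{8} + v_{9} = 2·v_{4}  →  sig = (2;(2))
  P = {8,10}:  v_{8} + v_{10} = 2·v_{7}  →  sig = (2;(2))
  P = {1,4,5}:  v_{1} + v_{4} + v_{5} = 0  →  sig = (3;())
  P = {1,5,7}:  v_{1} + v_{5} + v_{7} = v_{10}  →  sig = (3;(1))

Signatures (|P|; sorted positive RHS coefficients), sorted:
    |P|=2: 11 collections, coeffs (), (), (1), (1), (1), (1), (1), (1,2), (1,2), (2), (2)
    |P|=3: 2 collections, coeffs (), (1)


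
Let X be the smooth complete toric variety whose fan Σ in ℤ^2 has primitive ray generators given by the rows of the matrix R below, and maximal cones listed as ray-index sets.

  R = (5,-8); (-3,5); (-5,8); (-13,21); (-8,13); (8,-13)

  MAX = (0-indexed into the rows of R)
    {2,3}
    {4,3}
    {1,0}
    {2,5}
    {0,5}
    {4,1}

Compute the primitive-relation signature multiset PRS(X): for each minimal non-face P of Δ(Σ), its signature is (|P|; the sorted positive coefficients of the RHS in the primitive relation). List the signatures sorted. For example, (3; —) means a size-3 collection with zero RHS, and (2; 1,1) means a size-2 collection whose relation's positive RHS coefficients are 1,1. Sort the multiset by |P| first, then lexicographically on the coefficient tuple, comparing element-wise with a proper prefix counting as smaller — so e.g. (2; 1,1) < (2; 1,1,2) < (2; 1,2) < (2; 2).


Primitive collections (9):

  P={0,2}:  v_{0} + v_{2} = 0  so sig = (2; —)
  P={4,5}:  v_{4} + v_{5} = 0  so sig = (2; —)
  P={0,3}:  v_{0} + v_{3} = v_{4}  so sig = (2; 1)
  P={0,4}:  v_{0} + v_{4} = v_{1}  so sig = (2; 1)
  P={1,2}:  v_{1} + v_{2} = v_{4}  so sig = (2; 1)
  P={1,5}:  v_{1} + v_{5} = v_{0}  so sig = (2; 1)
  P={2,4}:  v_{2} + v_{4} = v_{3}  so sig = (2; 1)
  P={3,5}:  v_{3} + v_{5} = v_{2}  so sig = (2; 1)
  P={1,3}:  v_{1} + v_{3} = 2·v_{4}  so sig = (2; 2)

so the primitive-relation signature multiset is
{ (2; —) ×2,  (2; 1) ×6,  (2; 2) }


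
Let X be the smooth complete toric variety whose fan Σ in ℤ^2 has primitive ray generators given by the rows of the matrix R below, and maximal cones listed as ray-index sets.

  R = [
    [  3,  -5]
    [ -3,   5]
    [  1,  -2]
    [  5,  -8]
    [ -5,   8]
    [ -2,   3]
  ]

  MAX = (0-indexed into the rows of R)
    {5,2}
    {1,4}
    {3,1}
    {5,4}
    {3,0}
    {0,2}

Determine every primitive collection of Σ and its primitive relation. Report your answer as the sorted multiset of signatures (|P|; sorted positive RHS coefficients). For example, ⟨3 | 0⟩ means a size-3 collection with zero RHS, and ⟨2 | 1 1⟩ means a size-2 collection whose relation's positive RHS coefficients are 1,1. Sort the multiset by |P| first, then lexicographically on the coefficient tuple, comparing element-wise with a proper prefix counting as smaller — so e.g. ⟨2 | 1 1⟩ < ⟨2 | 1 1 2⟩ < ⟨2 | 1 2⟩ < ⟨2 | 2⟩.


Δ(Σ) — 6 vertices, 9 min non-faces:

  {0,1}:  v_{0} + v_{1} = 0 ; sig = ⟨2 | 0⟩
  {3,4}:  v_{3} + v_{4} = 0 ; sig = ⟨2 | 0⟩
  {0,4}:  v_{0} + v_{4} = v_{5} ; sig = ⟨2 | 1⟩
  {0,5}:  v_{0} + v_{5} = v_{2} ; sig = ⟨2 | 1⟩
  {1,2}:  v_{1} + v_{2} = v_{5} ; sig = ⟨2 | 1⟩
  {1,5}:  v_{1} + v_{5} = v_{4} ; sig = ⟨2 | 1⟩
  {3,5}:  v_{3} + v_{5} = v_{0} ; sig = ⟨2 | 1⟩
  {2,3}:  v_{2} + v_{3} = 2·v_{0} ; sig = ⟨2 | 2⟩
  {2,4}:  v_{2} + v_{4} = 2·v_{5} ; sig = ⟨2 | 2⟩

so the primitive-relation signature multiset is
[⟨2 | 0⟩, ⟨2 | 0⟩, ⟨2 | 1⟩, ⟨2 | 1⟩, ⟨2 | 1⟩, ⟨2 | 1⟩, ⟨2 | 1⟩, ⟨2 | 2⟩, ⟨2 | 2⟩]


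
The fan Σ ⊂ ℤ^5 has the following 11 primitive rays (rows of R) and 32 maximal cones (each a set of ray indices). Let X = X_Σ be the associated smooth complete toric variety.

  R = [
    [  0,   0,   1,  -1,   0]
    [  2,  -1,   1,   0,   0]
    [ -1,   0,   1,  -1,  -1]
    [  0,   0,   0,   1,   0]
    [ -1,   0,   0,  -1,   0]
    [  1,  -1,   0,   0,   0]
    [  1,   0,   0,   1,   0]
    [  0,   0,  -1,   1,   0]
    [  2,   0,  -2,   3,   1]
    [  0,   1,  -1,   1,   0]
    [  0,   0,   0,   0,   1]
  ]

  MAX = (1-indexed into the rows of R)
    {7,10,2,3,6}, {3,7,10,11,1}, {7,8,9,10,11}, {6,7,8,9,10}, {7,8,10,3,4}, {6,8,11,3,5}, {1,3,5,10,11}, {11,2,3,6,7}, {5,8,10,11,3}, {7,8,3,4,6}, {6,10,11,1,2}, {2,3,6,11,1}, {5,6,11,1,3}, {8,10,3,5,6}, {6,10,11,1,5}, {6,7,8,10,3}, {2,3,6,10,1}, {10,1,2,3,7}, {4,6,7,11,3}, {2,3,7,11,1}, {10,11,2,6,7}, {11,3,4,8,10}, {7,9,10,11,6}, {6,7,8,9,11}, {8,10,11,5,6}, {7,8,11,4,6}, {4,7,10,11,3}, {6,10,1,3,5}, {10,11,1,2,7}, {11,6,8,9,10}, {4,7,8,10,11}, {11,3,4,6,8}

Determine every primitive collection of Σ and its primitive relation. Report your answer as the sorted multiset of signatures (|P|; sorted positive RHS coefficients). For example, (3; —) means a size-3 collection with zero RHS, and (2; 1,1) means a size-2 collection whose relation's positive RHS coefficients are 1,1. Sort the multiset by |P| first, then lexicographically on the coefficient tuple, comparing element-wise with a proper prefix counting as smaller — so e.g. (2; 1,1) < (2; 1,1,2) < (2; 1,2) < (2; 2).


18 collections generate NE(X_Σ); each relation:

  {1,8}:  v_{1} + v_{8} = 0  →  sig = (2; —)
  {5,7}:  v_{5} + v_{7} = 0  →  sig = (2; —)
  {2,5}:  v_{2} + v_{5} = v_{1} + v_{6}  →  sig = (2; 1,1)
  {2,8}:  v_{2} + v_{8} = v_{6} + v_{7}  →  sig = (2; 1,1)
  {3,9}:  v_{3} + v_{9} = v_{7} + v_{8}  →  sig = (2; 1,1)
  {1,4}:  v_{1} + v_{4} = v_{3} + v_{7} + v_{11}  →  sig = (2; 1,1,1)
  {4,5}:  v_{4} + v_{5} = v_{3} + v_{8} + v_{11}  →  sig = (2; 1,1,1)
  {1,9}:  v_{1} + v_{9} = v_{6} + v_{7} + v_{10} + v_{11}  →  sig = (2; 1,1,1,1)
  {5,9}:  v_{5} + v_{9} = v_{6} + v_{8} + v_{10} + v_{11}  →  sig = (2; 1,1,1,1)
  {2,4}:  v_{2} + v_{4} = v_{3} + v_{6} + 2·v_{7} + v_{11}  →  sig = (2; 1,1,1,2)
  {2,9}:  v_{2} + v_{9} = 2·v_{6} + 2·v_{7} + v_{10} + v_{11}  →  sig = (2; 1,1,2,2)
  {4,9}:  v_{4} + v_{9} = 2·v_{7} + 2·v_{8} + v_{11}  →  sig = (2; 1,2,2)
  {1,6,7}:  v_{1} + v_{6} + v_{7} = v_{2}  →  sig = (3; 1)
  {4,6,10}:  v_{4} + v_{6} + v_{10} = v_{7} + v_{8}  →  sig = (3; 1,1)
  {3,6,10,11}:  v_{3} + v_{6} + v_{10} + v_{11} = 0  →  sig = (4; —)
  {3,7,8,11}:  v_{3} + v_{7} + v_{8} + v_{11} = v_{4}  →  sig = (4; 1)
  {2,3,10,11}:  v_{2} + v_{3} + v_{10} + v_{11} = v_{1} + v_{7}  →  sig = (4; 1,1)
  {6,7,8,10,11}:  v_{6} + v_{7} + v_{8} + v_{10} + v_{11} = v_{9}  →  sig = (5; 1)

so the primitive-relation signature multiset is
    |P|=2: 12 collections, coeffs (), (), (1,1), (1,1), (1,1), (1,1,1), (1,1,1), (1,1,1,1), (1,1,1,1), (1,1,1,2), (1,1,2,2), (1,2,2)
    |P|=3: 2 collections, coeffs (1), (1,1)
    |P|=4: 3 collections, coeffs (), (1), (1,1)
    |P|=5: 1 collection, coeffs (1)


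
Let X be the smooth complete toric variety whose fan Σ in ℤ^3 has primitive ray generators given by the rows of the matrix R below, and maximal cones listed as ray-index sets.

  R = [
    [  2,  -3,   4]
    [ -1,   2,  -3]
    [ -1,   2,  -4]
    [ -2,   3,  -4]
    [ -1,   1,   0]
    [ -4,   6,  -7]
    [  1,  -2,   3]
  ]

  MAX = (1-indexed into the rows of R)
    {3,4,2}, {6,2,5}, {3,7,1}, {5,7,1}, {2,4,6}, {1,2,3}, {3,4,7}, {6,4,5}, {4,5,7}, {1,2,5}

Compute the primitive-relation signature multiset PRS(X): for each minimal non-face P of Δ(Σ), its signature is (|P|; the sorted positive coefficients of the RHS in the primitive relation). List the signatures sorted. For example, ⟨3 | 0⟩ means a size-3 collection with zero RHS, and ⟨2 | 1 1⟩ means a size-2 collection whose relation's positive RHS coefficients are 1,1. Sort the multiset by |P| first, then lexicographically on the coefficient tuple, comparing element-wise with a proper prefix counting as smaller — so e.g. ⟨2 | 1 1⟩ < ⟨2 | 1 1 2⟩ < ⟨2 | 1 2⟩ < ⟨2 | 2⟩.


Δ(Σ) — 7 vertices, 7 min non-faces:

  • {1,4}:  v_{1} + v_{4} = 0  →  sig = ⟨2 | 0⟩
  • {2,7}:  v_{2} + v_{7} = 0  →  sig = ⟨2 | 0⟩
  • {3,5}:  v_{3} + v_{5} = v_{4}  →  sig = ⟨2 | 1⟩
  • {1,6}:  v_{1} + v_{6} = v_{2} + v_{5}  →  sig = ⟨2 | 1 1⟩
  • {6,7}:  v_{6} + v_{7} = v_{4} + v_{5}  →  sig = ⟨2 | 1 1⟩
  • {3,6}:  v_{3} + v_{6} = v_{2} + 2·v_{4}  →  sig = ⟨2 | 1 2⟩
  • {2,4,5}:  v_{2} + v_{4} + v_{5} = v_{6}  →  sig = ⟨3 | 1⟩

Hence PRS(X_Σ) =
    ⟨2 | 0⟩
    ⟨2 | 0⟩
    ⟨2 | 1⟩
    ⟨2 | 1 1⟩
    ⟨2 | 1 1⟩
    ⟨2 | 1 2⟩
    ⟨3 | 1⟩


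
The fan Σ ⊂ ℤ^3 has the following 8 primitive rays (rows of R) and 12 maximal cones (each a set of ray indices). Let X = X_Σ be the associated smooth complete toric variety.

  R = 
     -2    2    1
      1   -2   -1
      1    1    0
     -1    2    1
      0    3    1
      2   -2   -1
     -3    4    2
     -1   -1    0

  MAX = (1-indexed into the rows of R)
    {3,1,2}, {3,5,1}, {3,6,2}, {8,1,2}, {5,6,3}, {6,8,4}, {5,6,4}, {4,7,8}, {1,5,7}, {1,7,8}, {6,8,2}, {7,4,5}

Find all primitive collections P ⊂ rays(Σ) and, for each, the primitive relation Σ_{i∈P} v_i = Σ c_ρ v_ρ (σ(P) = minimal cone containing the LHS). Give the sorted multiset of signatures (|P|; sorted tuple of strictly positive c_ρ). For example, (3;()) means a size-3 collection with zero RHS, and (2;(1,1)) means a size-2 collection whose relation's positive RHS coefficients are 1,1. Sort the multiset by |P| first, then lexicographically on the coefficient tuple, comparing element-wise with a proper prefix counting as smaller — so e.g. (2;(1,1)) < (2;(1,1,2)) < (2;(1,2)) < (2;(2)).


The 10 primitive collections of Σ (r=8, n=3):

  P={1,6}:  v_{1} + v_{6} = 0  so sig = (2;())
  P={2,4}:  v_{2} + v_{4} = 0  so sig = (2;())
  P={3,8}:  v_{3} + v_{8} = 0  so sig = (2;())
  P={1,4}:  v_{1} + v_{4} = v_{7}  so sig = (2;(1))
  P={2,5}:  v_{2} + v_{5} = v_{3}  so sig = (2;(1))
  P={2,7}:  v_{2} + v_{7} = v_{1}  so sig = (2;(1))
  P={3,4}:  v_{3} + v_{4} = v_{5}  so sig = (2;(1))
  P={5,8}:  v_{5} + v_{8} = v_{4}  so sig = (2;(1))
  P={6,7}:  v_{6} + v_{7} = v_{4}  so sig = (2;(1))
  P={3,7}:  v_{3} + v_{7} = v_{1} + v_{5}  so sig = (2;(1,1))

Sorted signature multiset PRS(X):
    |P|=2: 10 collections, coeffs (), (), (), (1), (1), (1), (1), (1), (1), (1,1)


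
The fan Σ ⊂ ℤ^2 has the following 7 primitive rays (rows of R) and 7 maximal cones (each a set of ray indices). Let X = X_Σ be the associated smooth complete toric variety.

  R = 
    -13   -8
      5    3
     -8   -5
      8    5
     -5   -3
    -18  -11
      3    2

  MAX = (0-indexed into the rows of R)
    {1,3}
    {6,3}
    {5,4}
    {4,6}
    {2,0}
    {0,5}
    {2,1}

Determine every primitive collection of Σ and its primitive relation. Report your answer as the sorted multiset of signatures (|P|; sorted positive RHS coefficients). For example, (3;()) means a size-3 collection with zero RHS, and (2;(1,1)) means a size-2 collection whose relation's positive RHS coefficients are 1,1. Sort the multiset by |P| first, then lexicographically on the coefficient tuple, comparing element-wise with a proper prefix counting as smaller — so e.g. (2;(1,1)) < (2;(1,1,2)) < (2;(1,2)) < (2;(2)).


Minimal non-faces — 14 found among 7 rays, 7 max cones:

  P={1,4}:  v_{1} + v_{4} = 0 — sig = (2;())
  P={2,3}:  v_{2} + v_{3} = 0 — sig = (2;())
  P={0,1}:  v_{0} + v_{1} = v_{2} — sig = (2;(1))
  P={0,3}:  v_{0} + v_{3} = v_{4} — sig = (2;(1))
  P={0,4}:  v_{0} + v_{4} = v_{5} — sig = (2;(1))
  P={1,5}:  v_{1} + v_{5} = v_{0} — sig = (2;(1))
  P={1,6}:  v_{1} + v_{6} = v_{3} — sig = (2;(1))
  P={2,4}:  v_{2} + v_{4} = v_{0} — sig = (2;(1))
  P={2,6}:  v_{2} + v_{6} = v_{4} — sig = (2;(1))
  P={3,4}:  v_{3} + v_{4} = v_{6} — sig = (2;(1))
  P={0,6}:  v_{0} + v_{6} = 2·v_{4} — sig = (2;(2))
  P={2,5}:  v_{2} + v_{5} = 2·v_{0} — sig = (2;(2))
  P={3,5}:  v_{3} + v_{5} = 2·v_{4} — sig = (2;(2))
  P={5,6}:  v_{5} + v_{6} = 3·v_{4} — sig = (2;(3))

Hence PRS(X_Σ) =
[(2;()), (2;()), (2;(1)), (2;(1)), (2;(1)), (2;(1)), (2;(1)), (2;(1)), (2;(1)), (2;(1)), (2;(2)), (2;(2)), (2;(2)), (2;(3))]


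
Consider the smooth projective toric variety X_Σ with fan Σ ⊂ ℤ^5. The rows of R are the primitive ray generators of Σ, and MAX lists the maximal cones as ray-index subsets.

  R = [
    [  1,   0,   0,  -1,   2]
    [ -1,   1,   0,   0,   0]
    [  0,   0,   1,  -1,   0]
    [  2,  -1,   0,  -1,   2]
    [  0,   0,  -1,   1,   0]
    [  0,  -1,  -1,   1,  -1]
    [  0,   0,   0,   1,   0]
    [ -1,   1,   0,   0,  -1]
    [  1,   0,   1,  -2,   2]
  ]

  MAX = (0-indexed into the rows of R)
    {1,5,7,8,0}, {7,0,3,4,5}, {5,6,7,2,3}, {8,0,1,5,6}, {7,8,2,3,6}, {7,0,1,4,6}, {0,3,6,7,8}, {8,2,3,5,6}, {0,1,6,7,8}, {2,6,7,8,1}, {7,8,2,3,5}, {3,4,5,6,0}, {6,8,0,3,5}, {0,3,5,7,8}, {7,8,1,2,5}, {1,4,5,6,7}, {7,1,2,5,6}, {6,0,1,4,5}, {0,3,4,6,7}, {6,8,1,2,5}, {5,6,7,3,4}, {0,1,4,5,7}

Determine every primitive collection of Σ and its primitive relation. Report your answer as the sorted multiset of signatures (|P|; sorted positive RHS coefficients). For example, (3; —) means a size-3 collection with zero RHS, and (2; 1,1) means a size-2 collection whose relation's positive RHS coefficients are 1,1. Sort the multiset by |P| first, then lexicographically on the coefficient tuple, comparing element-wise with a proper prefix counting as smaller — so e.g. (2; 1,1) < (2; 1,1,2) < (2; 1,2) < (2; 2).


The 6 primitive collections of Σ (r=9, n=5):

  P = {2,4}:  v_{2} + v_{4} = 0 — sig = (2; —)
  P = {0,2}:  v_{0} + v_{2} = v_{8} — sig = (2; 1)
  P = {1,3}:  v_{1} + v_{3} = v_{0} — sig = (2; 1)
  P = {4,8}:  v_{4} + v_{8} = v_{0} — sig = (2; 1)
  P = {5,6,7,8}:  v_{5} + v_{6} + v_{7} + v_{8} = 0 — sig = (4; —)
  P = {0,5,6,7}:  v_{0} + v_{5} + v_{6} + v_{7} = v_{4} — sig = (4; 1)

Hence PRS(X_Σ) =
{ (2; —),  (2; 1) ×3,  (4; —),  (4; 1) }


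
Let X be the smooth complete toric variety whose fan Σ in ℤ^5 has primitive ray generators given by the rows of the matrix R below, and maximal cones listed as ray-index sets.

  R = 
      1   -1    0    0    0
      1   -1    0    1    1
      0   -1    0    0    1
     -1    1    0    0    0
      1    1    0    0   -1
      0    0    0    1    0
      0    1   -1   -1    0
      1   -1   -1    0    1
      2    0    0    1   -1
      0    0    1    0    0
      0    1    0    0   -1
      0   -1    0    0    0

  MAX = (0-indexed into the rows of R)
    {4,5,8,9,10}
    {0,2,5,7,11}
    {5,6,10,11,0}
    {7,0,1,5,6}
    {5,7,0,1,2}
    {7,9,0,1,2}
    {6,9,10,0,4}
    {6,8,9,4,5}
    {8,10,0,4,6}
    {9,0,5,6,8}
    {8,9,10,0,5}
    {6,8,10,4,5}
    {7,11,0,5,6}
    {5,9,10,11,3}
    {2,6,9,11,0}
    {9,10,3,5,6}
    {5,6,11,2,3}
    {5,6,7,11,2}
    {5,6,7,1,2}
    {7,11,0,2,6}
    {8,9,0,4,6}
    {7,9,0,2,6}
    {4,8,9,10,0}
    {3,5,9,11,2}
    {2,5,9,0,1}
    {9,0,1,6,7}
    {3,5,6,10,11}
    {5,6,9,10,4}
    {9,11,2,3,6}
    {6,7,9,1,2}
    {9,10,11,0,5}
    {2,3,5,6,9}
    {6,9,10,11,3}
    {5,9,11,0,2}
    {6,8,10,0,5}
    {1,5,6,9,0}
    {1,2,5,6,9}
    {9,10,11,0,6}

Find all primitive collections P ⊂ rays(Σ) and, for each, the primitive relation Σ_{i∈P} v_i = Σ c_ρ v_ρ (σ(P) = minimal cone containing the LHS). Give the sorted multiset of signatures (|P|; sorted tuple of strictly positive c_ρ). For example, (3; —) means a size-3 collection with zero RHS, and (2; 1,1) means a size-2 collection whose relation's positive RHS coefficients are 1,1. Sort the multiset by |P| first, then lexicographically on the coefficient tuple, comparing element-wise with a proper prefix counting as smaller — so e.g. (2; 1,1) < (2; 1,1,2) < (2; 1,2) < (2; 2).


Primitive collections (25):

  {0,3}:  v_{0} + v_{3} = 0 ; sig = (2; —)
  {2,10}:  v_{2} + v_{10} = 0 ; sig = (2; —)
  {3,8}:  v_{3} + v_{8} = v_{4} + v_{5} ; sig = (2; 1,1)
  {4,11}:  v_{4} + v_{11} = v_{0} + v_{10} ; sig = (2; 1,1)
  {1,11}:  v_{1} + v_{11} = v_{0} + v_{2} + v_{5} ; sig = (2; 1,1,1)
  {3,7}:  v_{3} + v_{7} = v_{2} + v_{5} + v_{6} ; sig = (2; 1,1,1)
  {7,10}:  v_{7} + v_{10} = v_{0} + v_{5} + v_{6} ; sig = (2; 1,1,1)
  {2,4}:  v_{2} + v_{4} = v_{0} + v_{5} + v_{6} + v_{9} ; sig = (2; 1,1,1,1)
  {3,4}:  v_{3} + v_{4} = v_{5} + v_{6} + v_{9} + v_{10} ; sig = (2; 1,1,1,1)
  {1,3}:  v_{1} + v_{3} = v_{2} + 2·v_{5} + v_{6} + v_{9} ; sig = (2; 1,1,1,2)
  {1,10}:  v_{1} + v_{10} = v_{0} + 2·v_{5} + v_{6} + v_{9} ; sig = (2; 1,1,1,2)
  {8,11}:  v_{8} + v_{11} = 2·v_{0} + v_{5} + v_{10} ; sig = (2; 1,1,2)
  {2,8}:  v_{2} + v_{8} = 2·v_{0} + 2·v_{5} + v_{6} + v_{9} ; sig = (2; 1,1,2,2)
  {4,7}:  v_{4} + v_{7} = 2·v_{0} + 2·v_{5} + 2·v_{6} + v_{9} ; sig = (2; 1,2,2,2)
  {7,8}:  v_{7} + v_{8} = 3·v_{0} + 3·v_{5} + 2·v_{6} + v_{9} ; sig = (2; 1,2,3,3)
  {1,4}:  v_{1} + v_{4} = 2·v_{0} + 3·v_{5} + 2·v_{6} + 2·v_{9} ; sig = (2; 2,2,2,3)
  {1,8}:  v_{1} + v_{8} = 3·v_{0} + 4·v_{5} + 2·v_{6} + 2·v_{9} ; sig = (2; 2,2,3,4)
  {0,4,5}:  v_{0} + v_{4} + v_{5} = v_{8} ; sig = (3; 1)
  {5,7,9}:  v_{5} + v_{7} + v_{9} = v_{1} ; sig = (3; 1)
  {7,9,11}:  v_{7} + v_{9} + v_{11} = v_{0} + v_{2} ; sig = (3; 1,1)
  {5,6,9,11}:  v_{5} + v_{6} + v_{9} + v_{11} = 0 ; sig = (4; —)
  {0,2,5,6}:  v_{0} + v_{2} + v_{5} + v_{6} = v_{7} ; sig = (4; 1)
  {0,1,2,6}:  v_{0} + v_{1} + v_{2} + v_{6} = 2·v_{7} + v_{9} ; sig = (4; 1,2)
  {6,8,9,10}:  v_{6} + v_{8} + v_{9} + v_{10} = 2·v_{4} ; sig = (4; 2)
  {0,5,6,9,10}:  v_{0} + v_{5} + v_{6} + v_{9} + v_{10} = v_{4} ; sig = (5; 1)

Signatures (|P|; sorted positive RHS coefficients), sorted:
{ (2; —) ×2,  (2; 1,1) ×2,  (2; 1,1,1) ×3,  (2; 1,1,1,1) ×2,  (2; 1,1,1,2) ×2,  (2; 1,1,2),  (2; 1,1,2,2),  (2; 1,2,2,2),  (2; 1,2,3,3),  (2; 2,2,2,3),  (2; 2,2,3,4),  (3; 1) ×2,  (3; 1,1),  (4; —),  (4; 1),  (4; 1,2),  (4; 2),  (5; 1) }


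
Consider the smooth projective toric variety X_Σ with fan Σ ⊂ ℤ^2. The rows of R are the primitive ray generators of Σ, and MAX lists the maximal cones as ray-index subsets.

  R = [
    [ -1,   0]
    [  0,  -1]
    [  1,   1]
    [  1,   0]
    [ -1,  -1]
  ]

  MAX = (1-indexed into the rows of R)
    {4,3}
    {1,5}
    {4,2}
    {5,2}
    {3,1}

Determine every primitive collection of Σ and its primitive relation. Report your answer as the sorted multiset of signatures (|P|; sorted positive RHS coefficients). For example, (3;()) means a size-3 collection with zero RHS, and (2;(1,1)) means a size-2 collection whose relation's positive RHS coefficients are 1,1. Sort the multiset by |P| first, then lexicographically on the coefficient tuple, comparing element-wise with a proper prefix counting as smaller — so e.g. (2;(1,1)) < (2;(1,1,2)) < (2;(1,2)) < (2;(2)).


Δ(Σ) — 5 vertices, 5 min non-faces:

  • {1,4}:  v_{1} + v_{4} = 0  so sig = (2;())
  • {3,5}:  v_{3} + v_{5} = 0  so sig = (2;())
  • {1,2}:  v_{1} + v_{2} = v_{5}  so sig = (2;(1))
  • {2,3}:  v_{2} + v_{3} = v_{4}  so sig = (2;(1))
  • {4,5}:  v_{4} + v_{5} = v_{2}  so sig = (2;(1))

Sorted signature multiset PRS(X):
    |P|=2: 5 collections, coeffs (), (), (1), (1), (1)


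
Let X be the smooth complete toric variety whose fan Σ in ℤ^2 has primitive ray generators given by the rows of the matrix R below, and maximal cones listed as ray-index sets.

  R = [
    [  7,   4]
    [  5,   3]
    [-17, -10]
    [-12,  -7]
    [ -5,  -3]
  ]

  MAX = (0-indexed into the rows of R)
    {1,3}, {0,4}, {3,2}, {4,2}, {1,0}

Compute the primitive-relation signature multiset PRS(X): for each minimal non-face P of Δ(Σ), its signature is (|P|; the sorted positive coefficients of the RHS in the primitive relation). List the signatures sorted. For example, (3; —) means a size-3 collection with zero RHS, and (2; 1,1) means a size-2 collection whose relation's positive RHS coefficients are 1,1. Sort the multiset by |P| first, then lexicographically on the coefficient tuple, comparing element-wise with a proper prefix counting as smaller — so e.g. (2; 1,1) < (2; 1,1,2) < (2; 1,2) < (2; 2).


|primitive collections| = 5. Relations:

  • {1,4}:  v_{1} + v_{4} = 0  so sig = (2; —)
  • {0,3}:  v_{0} + v_{3} = v_{4}  so sig = (2; 1)
  • {1,2}:  v_{1} + v_{2} = v_{3}  so sig = (2; 1)
  • {3,4}:  v_{3} + v_{4} = v_{2}  so sig = (2; 1)
  • {0,2}:  v_{0} + v_{2} = 2·v_{4}  so sig = (2; 2)

Sorted signature multiset PRS(X):
[(2; —), (2; 1), (2; 1), (2; 1), (2; 2)]


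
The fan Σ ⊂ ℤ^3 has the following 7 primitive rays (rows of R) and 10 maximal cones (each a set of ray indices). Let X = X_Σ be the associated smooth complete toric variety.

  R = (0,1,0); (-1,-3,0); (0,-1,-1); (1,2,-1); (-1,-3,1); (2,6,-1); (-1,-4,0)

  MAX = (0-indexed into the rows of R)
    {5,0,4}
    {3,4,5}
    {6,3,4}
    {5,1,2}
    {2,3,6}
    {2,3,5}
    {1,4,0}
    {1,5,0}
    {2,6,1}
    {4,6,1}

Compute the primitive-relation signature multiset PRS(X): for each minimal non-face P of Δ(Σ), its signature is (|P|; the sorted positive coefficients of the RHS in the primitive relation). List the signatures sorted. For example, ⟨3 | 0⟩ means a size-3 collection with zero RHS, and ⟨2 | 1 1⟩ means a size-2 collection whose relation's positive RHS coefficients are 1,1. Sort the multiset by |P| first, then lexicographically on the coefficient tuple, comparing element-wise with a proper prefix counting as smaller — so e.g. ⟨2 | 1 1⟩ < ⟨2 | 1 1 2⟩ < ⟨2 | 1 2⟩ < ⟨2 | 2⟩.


Primitive collections (7):

  • {0,6}:  v_{0} + v_{6} = v_{1}  so sig = ⟨2 | 1⟩
  • {1,3}:  v_{1} + v_{3} = v_{2}  so sig = ⟨2 | 1⟩
  • {2,4}:  v_{2} + v_{4} = v_{6}  so sig = ⟨2 | 1⟩
  • {5,6}:  v_{5} + v_{6} = v_{3}  so sig = ⟨2 | 1⟩
  • {0,3}:  v_{0} + v_{3} = v_{1} + v_{5}  so sig = ⟨2 | 1 1⟩
  • {0,2}:  v_{0} + v_{2} = 2·v_{1} + v_{5}  so sig = ⟨2 | 1 2⟩
  • {1,4,5}:  v_{1} + v_{4} + v_{5} = 0  so sig = ⟨3 | 0⟩

so the primitive-relation signature multiset is
[⟨2 | 1⟩, ⟨2 | 1⟩, ⟨2 | 1⟩, ⟨2 | 1⟩, ⟨2 | 1 1⟩, ⟨2 | 1 2⟩, ⟨3 | 0⟩]


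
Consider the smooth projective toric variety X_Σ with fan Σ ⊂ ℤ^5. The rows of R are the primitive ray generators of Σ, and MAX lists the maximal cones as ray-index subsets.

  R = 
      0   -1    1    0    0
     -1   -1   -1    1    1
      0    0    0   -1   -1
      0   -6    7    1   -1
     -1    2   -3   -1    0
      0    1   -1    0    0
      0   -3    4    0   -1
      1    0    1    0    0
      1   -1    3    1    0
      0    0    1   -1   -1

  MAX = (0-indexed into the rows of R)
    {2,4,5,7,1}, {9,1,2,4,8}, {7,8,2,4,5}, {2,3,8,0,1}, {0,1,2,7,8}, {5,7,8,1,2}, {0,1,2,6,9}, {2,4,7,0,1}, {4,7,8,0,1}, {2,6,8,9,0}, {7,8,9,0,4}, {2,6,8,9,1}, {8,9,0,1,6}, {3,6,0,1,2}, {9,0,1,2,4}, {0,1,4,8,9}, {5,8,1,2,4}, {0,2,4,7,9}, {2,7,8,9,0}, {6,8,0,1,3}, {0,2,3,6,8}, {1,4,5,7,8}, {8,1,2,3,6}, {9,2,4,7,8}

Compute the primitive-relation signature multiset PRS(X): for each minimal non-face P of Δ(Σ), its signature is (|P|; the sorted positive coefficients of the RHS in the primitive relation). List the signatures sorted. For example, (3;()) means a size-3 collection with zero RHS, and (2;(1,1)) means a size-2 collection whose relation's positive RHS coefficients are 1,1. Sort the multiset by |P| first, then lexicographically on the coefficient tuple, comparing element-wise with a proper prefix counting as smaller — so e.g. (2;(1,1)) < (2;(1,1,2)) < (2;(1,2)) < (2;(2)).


The 14 primitive collections of Σ (r=10, n=5):

  P={0,5}:  v_{0} + v_{5} = 0 — sig = (2;())
  P={3,4}:  v_{3} + v_{4} = v_{1} + v_{6} + v_{9} — sig = (2;(1,1,1))
  P={5,9}:  v_{5} + v_{9} = v_{2} + v_{4} + v_{8} — sig = (2;(1,1,1))
  P={3,5}:  v_{3} + v_{5} = v_{1} + v_{2} + v_{6} + v_{8} — sig = (2;(1,1,1,1))
  P={5,6}:  v_{5} + v_{6} = v_{1} + v_{2} + v_{8} + v_{9} — sig = (2;(1,1,1,1))
  P={6,7}:  v_{6} + v_{7} = 2·v_{0} + v_{2} + v_{8} — sig = (2;(1,1,2))
  P={4,6}:  v_{4} + v_{6} = v_{1} + 2·v_{9} — sig = (2;(1,2))
  P={3,7}:  v_{3} + v_{7} = 3·v_{0} + v_{1} + 2·v_{2} + 2·v_{8} — sig = (2;(1,2,2,3))
  P={3,9}:  v_{3} + v_{9} = 2·v_{6} — sig = (2;(2))
  P={1,7,9}:  v_{1} + v_{7} + v_{9} = v_{0} — sig = (3;(1))
  P={0,2,4,8}:  v_{0} + v_{2} + v_{4} + v_{8} = v_{9} — sig = (4;(1))
  P={1,2,4,7,8}:  v_{1} + v_{2} + v_{4} + v_{7} + v_{8} = 0 — sig = (5;())
  P={0,1,2,6,8}:  v_{0} + v_{1} + v_{2} + v_{6} + v_{8} = v_{3} — sig = (5;(1))
  P={0,1,2,8,9}:  v_{0} + v_{1} + v_{2} + v_{8} + v_{9} = v_{6} — sig = (5;(1))

Hence PRS(X_Σ) =
    (2;())
    (2;(1,1,1))
    (2;(1,1,1))
    (2;(1,1,1,1))
    (2;(1,1,1,1))
    (2;(1,1,2))
    (2;(1,2))
    (2;(1,2,2,3))
    (2;(2))
    (3;(1))
    (4;(1))
    (5;())
    (5;(1))
    (5;(1))


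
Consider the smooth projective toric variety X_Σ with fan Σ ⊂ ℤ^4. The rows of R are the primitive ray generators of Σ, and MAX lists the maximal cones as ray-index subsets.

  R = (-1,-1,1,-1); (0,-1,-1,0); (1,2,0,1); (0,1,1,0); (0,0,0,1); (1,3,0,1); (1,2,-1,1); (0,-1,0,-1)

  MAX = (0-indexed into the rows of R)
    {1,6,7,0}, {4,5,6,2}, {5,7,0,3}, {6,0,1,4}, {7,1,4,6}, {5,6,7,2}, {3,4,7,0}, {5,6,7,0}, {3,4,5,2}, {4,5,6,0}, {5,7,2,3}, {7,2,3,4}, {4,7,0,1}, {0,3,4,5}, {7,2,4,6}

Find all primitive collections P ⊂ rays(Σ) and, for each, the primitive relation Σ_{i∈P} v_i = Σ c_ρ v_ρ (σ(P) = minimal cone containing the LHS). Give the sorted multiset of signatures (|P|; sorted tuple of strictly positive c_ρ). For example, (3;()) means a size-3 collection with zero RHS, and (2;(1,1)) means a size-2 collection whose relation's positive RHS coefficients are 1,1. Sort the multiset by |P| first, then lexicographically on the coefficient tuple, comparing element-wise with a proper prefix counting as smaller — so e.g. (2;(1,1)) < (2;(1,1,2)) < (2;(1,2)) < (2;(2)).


7 minimal non-faces of Δ(Σ) (on 8 rays):

  P={1,3}:  v_{1} + v_{3} = 0 ; sig = (2;())
  P={0,2}:  v_{0} + v_{2} = v_{3} ; sig = (2;(1))
  P={1,5}:  v_{1} + v_{5} = v_{6} ; sig = (2;(1))
  P={3,6}:  v_{3} + v_{6} = v_{5} ; sig = (2;(1))
  P={1,2}:  v_{1} + v_{2} = v_{4} + v_{6} + v_{7} ; sig = (2;(1,1,1))
  P={4,5,7}:  v_{4} + v_{5} + v_{7} = v_{2} ; sig = (3;(1))
  P={0,4,6,7}:  v_{0} + v_{4} + v_{6} + v_{7} = 0 ; sig = (4;())

Sorted signature multiset PRS(X):
    |P|=2: 5 collections, coeffs (), (1), (1), (1), (1,1,1)
    |P|=3: 1 collection, coeffs (1)
    |P|=4: 1 collection, coeffs ()


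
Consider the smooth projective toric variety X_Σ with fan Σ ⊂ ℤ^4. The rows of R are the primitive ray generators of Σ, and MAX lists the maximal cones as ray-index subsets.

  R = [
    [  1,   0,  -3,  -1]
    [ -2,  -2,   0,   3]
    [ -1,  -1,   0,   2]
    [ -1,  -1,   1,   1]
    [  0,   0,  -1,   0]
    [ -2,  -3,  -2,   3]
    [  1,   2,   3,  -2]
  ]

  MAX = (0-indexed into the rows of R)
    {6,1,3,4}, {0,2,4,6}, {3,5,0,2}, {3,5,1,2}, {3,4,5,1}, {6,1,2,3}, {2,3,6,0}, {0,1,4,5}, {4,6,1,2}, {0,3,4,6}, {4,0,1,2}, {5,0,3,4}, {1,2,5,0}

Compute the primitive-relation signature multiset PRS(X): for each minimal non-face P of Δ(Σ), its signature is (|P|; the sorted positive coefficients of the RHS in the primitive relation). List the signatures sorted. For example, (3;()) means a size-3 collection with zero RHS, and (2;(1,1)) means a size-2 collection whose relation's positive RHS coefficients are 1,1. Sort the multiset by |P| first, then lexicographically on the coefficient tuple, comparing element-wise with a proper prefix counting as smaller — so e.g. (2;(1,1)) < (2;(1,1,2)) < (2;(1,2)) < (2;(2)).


Δ(Σ) — 7 vertices, 5 min non-faces:

  {5,6}:  v_{5} + v_{6} = v_{3}  →  sig = (2;(1))
  {0,1,6}:  v_{0} + v_{1} + v_{6} = 0  →  sig = (3;())
  {0,1,3}:  v_{0} + v_{1} + v_{3} = v_{5}  →  sig = (3;(1))
  {2,3,4}:  v_{2} + v_{3} + v_{4} = v_{1}  →  sig = (3;(1))
  {2,4,5}:  v_{2} + v_{4} + v_{5} = v_{0} + 2·v_{1}  →  sig = (3;(1,2))

so the primitive-relation signature multiset is
    (2;(1))
    (3;())
    (3;(1))
    (3;(1))
    (3;(1,2))


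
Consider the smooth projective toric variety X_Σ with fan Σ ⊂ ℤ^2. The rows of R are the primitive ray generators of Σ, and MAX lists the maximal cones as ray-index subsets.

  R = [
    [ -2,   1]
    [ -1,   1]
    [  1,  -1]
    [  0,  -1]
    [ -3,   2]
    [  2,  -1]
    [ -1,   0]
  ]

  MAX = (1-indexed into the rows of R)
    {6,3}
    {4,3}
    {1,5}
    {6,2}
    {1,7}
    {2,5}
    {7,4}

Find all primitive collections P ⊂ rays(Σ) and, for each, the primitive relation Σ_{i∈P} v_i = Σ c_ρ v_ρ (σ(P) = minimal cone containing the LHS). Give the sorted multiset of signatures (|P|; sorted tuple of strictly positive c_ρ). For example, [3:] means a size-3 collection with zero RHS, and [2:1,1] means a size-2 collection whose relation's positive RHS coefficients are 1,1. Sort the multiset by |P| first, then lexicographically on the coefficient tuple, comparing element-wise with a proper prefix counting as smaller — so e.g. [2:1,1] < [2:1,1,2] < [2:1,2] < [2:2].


Σ has 14 primitive collections:

  P={1,6}:  v_{1} + v_{6} = 0  ⇒ sig = [2:]
  P={2,3}:  v_{2} + v_{3} = 0  ⇒ sig = [2:]
  P={1,2}:  v_{1} + v_{2} = v_{5}  ⇒ sig = [2:1]
  P={1,3}:  v_{1} + v_{3} = v_{7}  ⇒ sig = [2:1]
  P={2,4}:  v_{2} + v_{4} = v_{7}  ⇒ sig = [2:1]
  P={2,7}:  v_{2} + v_{7} = v_{1}  ⇒ sig = [2:1]
  P={3,5}:  v_{3} + v_{5} = v_{1}  ⇒ sig = [2:1]
  P={3,7}:  v_{3} + v_{7} = v_{4}  ⇒ sig = [2:1]
  P={5,6}:  v_{5} + v_{6} = v_{2}  ⇒ sig = [2:1]
  P={6,7}:  v_{6} + v_{7} = v_{3}  ⇒ sig = [2:1]
  P={4,5}:  v_{4} + v_{5} = v_{1} + v_{7}  ⇒ sig = [2:1,1]
  P={1,4}:  v_{1} + v_{4} = 2·v_{7}  ⇒ sig = [2:2]
  P={4,6}:  v_{4} + v_{6} = 2·v_{3}  ⇒ sig = [2:2]
  P={5,7}:  v_{5} + v_{7} = 2·v_{1}  ⇒ sig = [2:2]

so the primitive-relation signature multiset is
[[2:], [2:], [2:1], [2:1], [2:1], [2:1], [2:1], [2:1], [2:1], [2:1], [2:1,1], [2:2], [2:2], [2:2]]


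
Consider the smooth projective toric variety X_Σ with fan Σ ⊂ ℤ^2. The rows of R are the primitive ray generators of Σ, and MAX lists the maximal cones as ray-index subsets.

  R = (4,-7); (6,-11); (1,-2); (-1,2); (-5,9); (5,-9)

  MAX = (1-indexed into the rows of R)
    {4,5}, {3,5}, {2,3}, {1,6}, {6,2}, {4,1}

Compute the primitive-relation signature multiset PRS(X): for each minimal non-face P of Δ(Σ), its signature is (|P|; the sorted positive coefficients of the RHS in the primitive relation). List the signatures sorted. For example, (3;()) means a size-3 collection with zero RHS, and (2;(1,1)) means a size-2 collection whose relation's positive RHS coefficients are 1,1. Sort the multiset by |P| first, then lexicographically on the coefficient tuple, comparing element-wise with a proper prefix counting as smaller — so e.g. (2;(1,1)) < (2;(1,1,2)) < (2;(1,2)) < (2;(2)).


The 9 primitive collections of Σ (r=6, n=2):

  {3,4}:  v_{3} + v_{4} = 0 ; sig = (2;())
  {5,6}:  v_{5} + v_{6} = 0 ; sig = (2;())
  {1,3}:  v_{1} + v_{3} = v_{6} ; sig = (2;(1))
  {1,5}:  v_{1} + v_{5} = v_{4} ; sig = (2;(1))
  {2,4}:  v_{2} + v_{4} = v_{6} ; sig = (2;(1))
  {2,5}:  v_{2} + v_{5} = v_{3} ; sig = (2;(1))
  {3,6}:  v_{3} + v_{6} = v_{2} ; sig = (2;(1))
  {4,6}:  v_{4} + v_{6} = v_{1} ; sig = (2;(1))
  {1,2}:  v_{1} + v_{2} = 2·v_{6} ; sig = (2;(2))

Hence PRS(X_Σ) =
    |P|=2: 9 collections, coeffs (), (), (1), (1), (1), (1), (1), (1), (2)


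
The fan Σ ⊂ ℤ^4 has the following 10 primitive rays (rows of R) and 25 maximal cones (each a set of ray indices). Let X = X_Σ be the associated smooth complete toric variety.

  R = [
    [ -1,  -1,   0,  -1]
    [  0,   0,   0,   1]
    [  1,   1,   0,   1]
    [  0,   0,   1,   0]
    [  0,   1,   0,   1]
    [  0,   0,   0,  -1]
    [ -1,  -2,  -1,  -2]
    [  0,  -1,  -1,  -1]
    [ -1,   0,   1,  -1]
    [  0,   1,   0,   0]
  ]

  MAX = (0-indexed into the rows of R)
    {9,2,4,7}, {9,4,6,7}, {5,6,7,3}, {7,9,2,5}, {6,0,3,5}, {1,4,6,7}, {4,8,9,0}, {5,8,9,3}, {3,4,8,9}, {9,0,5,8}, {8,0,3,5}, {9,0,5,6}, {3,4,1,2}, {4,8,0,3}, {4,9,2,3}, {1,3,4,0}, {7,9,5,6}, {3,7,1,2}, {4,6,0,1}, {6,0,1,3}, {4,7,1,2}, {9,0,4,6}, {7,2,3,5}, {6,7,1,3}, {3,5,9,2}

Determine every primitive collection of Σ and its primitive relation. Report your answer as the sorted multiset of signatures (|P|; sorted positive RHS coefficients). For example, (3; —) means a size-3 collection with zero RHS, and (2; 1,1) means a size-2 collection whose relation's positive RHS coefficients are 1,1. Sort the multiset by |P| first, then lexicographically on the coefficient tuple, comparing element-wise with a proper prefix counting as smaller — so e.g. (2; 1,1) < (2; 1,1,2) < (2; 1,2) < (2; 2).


15 collections generate NE(X_Σ); each relation:

  {0,2}:  v_{0} + v_{2} = 0 ; sig = (2; —)
  {1,5}:  v_{1} + v_{5} = 0 ; sig = (2; —)
  {0,7}:  v_{0} + v_{7} = v_{6} ; sig = (2; 1)
  {1,9}:  v_{1} + v_{9} = v_{4} ; sig = (2; 1)
  {2,6}:  v_{2} + v_{6} = v_{7} ; sig = (2; 1)
  {4,5}:  v_{4} + v_{5} = v_{9} ; sig = (2; 1)
  {2,8}:  v_{2} + v_{8} = v_{3} + v_{9} ; sig = (2; 1,1)
  {7,8}:  v_{7} + v_{8} = v_{0} + v_{5} ; sig = (2; 1,1)
  {1,8}:  v_{1} + v_{8} = v_{0} + v_{3} + v_{4} ; sig = (2; 1,1,1)
  {6,8}:  v_{6} + v_{8} = 2·v_{0} + v_{5} ; sig = (2; 1,2)
  {3,4,7}:  v_{3} + v_{4} + v_{7} = 0 ; sig = (3; —)
  {0,3,9}:  v_{0} + v_{3} + v_{9} = v_{8} ; sig = (3; 1)
  {3,4,6}:  v_{3} + v_{4} + v_{6} = v_{0} ; sig = (3; 1)
  {3,7,9}:  v_{3} + v_{7} + v_{9} = v_{5} ; sig = (3; 1)
  {3,6,9}:  v_{3} + v_{6} + v_{9} = v_{0} + v_{5} ; sig = (3; 1,1)

Hence PRS(X_Σ) =
    (2; —)
    (2; —)
    (2; 1)
    (2; 1)
    (2; 1)
    (2; 1)
    (2; 1,1)
    (2; 1,1)
    (2; 1,1,1)
    (2; 1,2)
    (3; —)
    (3; 1)
    (3; 1)
    (3; 1)
    (3; 1,1)


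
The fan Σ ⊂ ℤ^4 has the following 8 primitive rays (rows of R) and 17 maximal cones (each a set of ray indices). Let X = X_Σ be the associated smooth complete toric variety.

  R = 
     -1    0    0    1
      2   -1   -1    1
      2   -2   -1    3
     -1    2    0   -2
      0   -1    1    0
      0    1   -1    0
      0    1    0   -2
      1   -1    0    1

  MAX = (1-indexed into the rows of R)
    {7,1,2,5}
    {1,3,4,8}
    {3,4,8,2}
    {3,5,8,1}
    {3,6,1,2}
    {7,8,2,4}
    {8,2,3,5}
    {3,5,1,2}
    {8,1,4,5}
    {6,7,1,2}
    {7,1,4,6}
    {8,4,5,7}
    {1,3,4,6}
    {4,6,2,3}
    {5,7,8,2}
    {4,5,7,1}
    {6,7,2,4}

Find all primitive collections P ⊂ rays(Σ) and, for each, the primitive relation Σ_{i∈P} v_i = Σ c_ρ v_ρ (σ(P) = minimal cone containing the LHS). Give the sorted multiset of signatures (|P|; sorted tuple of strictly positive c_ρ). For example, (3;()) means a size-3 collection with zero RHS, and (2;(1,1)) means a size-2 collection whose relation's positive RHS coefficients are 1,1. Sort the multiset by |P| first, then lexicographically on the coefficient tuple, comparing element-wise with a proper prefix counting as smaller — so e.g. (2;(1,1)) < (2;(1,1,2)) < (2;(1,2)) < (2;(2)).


Σ has 8 primitive collections:

  P={5,6}:  v_{5} + v_{6} = 0  ⟹  sig = (2;())
  P={3,7}:  v_{3} + v_{7} = v_{2}  ⟹  sig = (2;(1))
  P={6,8}:  v_{6} + v_{8} = v_{3} + v_{4}  ⟹  sig = (2;(1,1))
  P={1,7,8}:  v_{1} + v_{7} + v_{8} = 0  ⟹  sig = (3;())
  P={1,2,4}:  v_{1} + v_{2} + v_{4} = v_{6}  ⟹  sig = (3;(1))
  P={1,2,8}:  v_{1} + v_{2} + v_{8} = v_{3}  ⟹  sig = (3;(1))
  P={3,4,5}:  v_{3} + v_{4} + v_{5} = v_{8}  ⟹  sig = (3;(1))
  P={2,4,5}:  v_{2} + v_{4} + v_{5} = v_{7} + v_{8}  ⟹  sig = (3;(1,1))

Sorted signature multiset PRS(X):
    |P|=2: 3 collections, coeffs (), (1), (1,1)
    |P|=3: 5 collections, coeffs (), (1), (1), (1), (1,1)
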